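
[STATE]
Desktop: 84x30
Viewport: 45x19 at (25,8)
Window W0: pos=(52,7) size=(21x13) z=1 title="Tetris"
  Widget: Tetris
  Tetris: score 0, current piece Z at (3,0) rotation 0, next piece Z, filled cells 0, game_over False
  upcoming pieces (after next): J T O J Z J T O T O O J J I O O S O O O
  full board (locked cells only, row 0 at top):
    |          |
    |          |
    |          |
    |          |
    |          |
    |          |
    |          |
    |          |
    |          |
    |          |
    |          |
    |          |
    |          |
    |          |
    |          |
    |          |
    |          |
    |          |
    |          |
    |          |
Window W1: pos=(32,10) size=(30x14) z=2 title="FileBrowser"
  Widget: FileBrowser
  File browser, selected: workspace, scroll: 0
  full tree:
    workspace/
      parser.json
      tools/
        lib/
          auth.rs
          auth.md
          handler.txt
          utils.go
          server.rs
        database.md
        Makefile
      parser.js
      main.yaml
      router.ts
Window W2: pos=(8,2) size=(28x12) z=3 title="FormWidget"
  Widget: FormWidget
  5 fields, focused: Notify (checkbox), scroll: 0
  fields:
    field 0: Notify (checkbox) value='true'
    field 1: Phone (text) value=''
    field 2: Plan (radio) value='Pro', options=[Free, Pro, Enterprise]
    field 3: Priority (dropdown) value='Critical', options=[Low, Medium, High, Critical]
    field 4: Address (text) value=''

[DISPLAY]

ritical ▼]┃                ┃ Tetris          
         ]┃                ┠─────────────────
          ┃━━━━━━━━━━━━━━━━━━━━━━━━━┓ │Next: 
          ┃leBrowser                ┃ │▓▓    
          ┃─────────────────────────┨ │ ▓▓   
━━━━━━━━━━┛-] workspace/            ┃ │      
       ┃    parser.json             ┃ │      
       ┃    [+] tools/              ┃ │      
       ┃    parser.js               ┃ │Score:
       ┃    main.yaml               ┃ │0     
       ┃    router.ts               ┃ │      
       ┃                            ┃━━━━━━━━
       ┃                            ┃        
       ┃                            ┃        
       ┃                            ┃        
       ┗━━━━━━━━━━━━━━━━━━━━━━━━━━━━┛        
                                             
                                             
                                             


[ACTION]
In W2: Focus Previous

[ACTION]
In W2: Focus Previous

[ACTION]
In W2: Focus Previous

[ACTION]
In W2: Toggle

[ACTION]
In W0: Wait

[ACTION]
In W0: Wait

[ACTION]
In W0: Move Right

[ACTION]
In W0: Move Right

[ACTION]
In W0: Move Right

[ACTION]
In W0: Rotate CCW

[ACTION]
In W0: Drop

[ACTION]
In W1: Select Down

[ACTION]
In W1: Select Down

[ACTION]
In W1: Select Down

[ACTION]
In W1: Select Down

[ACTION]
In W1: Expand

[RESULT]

ritical ▼]┃                ┃ Tetris          
         ]┃                ┠─────────────────
          ┃━━━━━━━━━━━━━━━━━━━━━━━━━┓ │Next: 
          ┃leBrowser                ┃ │▓▓    
          ┃─────────────────────────┨ │ ▓▓   
━━━━━━━━━━┛-] workspace/            ┃ │      
       ┃    parser.json             ┃ │      
       ┃    [+] tools/              ┃ │      
       ┃    parser.js               ┃ │Score:
       ┃  > main.yaml               ┃ │0     
       ┃    router.ts               ┃ │      
       ┃                            ┃━━━━━━━━
       ┃                            ┃        
       ┃                            ┃        
       ┃                            ┃        
       ┗━━━━━━━━━━━━━━━━━━━━━━━━━━━━┛        
                                             
                                             
                                             


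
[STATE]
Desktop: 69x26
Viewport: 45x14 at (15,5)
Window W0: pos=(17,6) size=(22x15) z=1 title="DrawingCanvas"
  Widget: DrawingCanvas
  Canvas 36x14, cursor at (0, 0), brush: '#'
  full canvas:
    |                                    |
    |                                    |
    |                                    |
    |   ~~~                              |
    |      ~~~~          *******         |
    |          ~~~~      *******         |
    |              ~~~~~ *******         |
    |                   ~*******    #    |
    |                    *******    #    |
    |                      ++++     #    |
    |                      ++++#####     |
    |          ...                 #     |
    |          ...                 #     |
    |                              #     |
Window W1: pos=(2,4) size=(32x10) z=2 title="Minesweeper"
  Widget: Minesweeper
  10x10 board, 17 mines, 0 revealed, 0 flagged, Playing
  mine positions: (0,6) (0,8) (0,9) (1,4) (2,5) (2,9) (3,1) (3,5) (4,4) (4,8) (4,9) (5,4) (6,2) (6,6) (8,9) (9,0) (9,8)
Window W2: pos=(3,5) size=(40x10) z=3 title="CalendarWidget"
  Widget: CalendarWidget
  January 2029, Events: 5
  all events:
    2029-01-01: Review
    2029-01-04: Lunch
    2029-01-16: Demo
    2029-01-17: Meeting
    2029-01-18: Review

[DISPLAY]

━━━━━━━━━━━━━━━━━━━━━━━━━━━┓                 
dget                       ┃                 
───────────────────────────┨                 
  January 2029             ┃                 
 Fr Sa Su                  ┃                 
4*  5  6  7                ┃                 
 12 13 14                  ┃                 
18* 19 20 21               ┃                 
 26 27 28                  ┃                 
━━━━━━━━━━━━━━━━━━━━━━━━━━━┛                 
  ┃              ~~~~~ ┃                     
  ┃                   ~┃                     
  ┃                    ┃                     
  ┃                    ┃                     


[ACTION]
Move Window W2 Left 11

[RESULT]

━━━━━━━━━━━━━━━━━━━━━━━━┓                    
t                       ┃                    
────────────────────────┨                    
anuary 2029             ┃                    
 Sa Su                  ┃                    
 5  6  7                ┃                    
 13 14                  ┃                    
 19 20 21               ┃                    
 27 28                  ┃                    
━━━━━━━━━━━━━━━━━━━━━━━━┛                    
  ┃              ~~~~~ ┃                     
  ┃                   ~┃                     
  ┃                    ┃                     
  ┃                    ┃                     


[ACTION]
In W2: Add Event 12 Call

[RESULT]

━━━━━━━━━━━━━━━━━━━━━━━━┓                    
t                       ┃                    
────────────────────────┨                    
anuary 2029             ┃                    
 Sa Su                  ┃                    
 5  6  7                ┃                    
* 13 14                 ┃                    
 19 20 21               ┃                    
 27 28                  ┃                    
━━━━━━━━━━━━━━━━━━━━━━━━┛                    
  ┃              ~~~~~ ┃                     
  ┃                   ~┃                     
  ┃                    ┃                     
  ┃                    ┃                     


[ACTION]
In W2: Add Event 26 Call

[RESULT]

━━━━━━━━━━━━━━━━━━━━━━━━┓                    
t                       ┃                    
────────────────────────┨                    
anuary 2029             ┃                    
 Sa Su                  ┃                    
 5  6  7                ┃                    
* 13 14                 ┃                    
 19 20 21               ┃                    
* 27 28                 ┃                    
━━━━━━━━━━━━━━━━━━━━━━━━┛                    
  ┃              ~~~~~ ┃                     
  ┃                   ~┃                     
  ┃                    ┃                     
  ┃                    ┃                     


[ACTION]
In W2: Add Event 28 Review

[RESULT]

━━━━━━━━━━━━━━━━━━━━━━━━┓                    
t                       ┃                    
────────────────────────┨                    
anuary 2029             ┃                    
 Sa Su                  ┃                    
 5  6  7                ┃                    
* 13 14                 ┃                    
 19 20 21               ┃                    
* 27 28*                ┃                    
━━━━━━━━━━━━━━━━━━━━━━━━┛                    
  ┃              ~~~~~ ┃                     
  ┃                   ~┃                     
  ┃                    ┃                     
  ┃                    ┃                     


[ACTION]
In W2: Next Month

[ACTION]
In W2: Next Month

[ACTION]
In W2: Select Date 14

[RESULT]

━━━━━━━━━━━━━━━━━━━━━━━━┓                    
t                       ┃                    
────────────────────────┨                    
March 2029              ┃                    
 Sa Su                  ┃                    
  3  4                  ┃                    
 10 11                  ┃                    
16 17 18                ┃                    
 24 25                  ┃                    
━━━━━━━━━━━━━━━━━━━━━━━━┛                    
  ┃              ~~~~~ ┃                     
  ┃                   ~┃                     
  ┃                    ┃                     
  ┃                    ┃                     


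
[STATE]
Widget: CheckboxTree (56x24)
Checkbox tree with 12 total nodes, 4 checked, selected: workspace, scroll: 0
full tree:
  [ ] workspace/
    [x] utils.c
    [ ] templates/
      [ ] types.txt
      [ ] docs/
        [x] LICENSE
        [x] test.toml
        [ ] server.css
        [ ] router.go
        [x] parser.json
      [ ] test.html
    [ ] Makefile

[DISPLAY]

>[-] workspace/                                         
   [x] utils.c                                          
   [-] templates/                                       
     [ ] types.txt                                      
     [-] docs/                                          
       [x] LICENSE                                      
       [x] test.toml                                    
       [ ] server.css                                   
       [ ] router.go                                    
       [x] parser.json                                  
     [ ] test.html                                      
   [ ] Makefile                                         
                                                        
                                                        
                                                        
                                                        
                                                        
                                                        
                                                        
                                                        
                                                        
                                                        
                                                        
                                                        


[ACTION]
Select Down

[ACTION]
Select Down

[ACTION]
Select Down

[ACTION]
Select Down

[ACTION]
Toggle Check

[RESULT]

 [-] workspace/                                         
   [x] utils.c                                          
   [-] templates/                                       
     [ ] types.txt                                      
>    [x] docs/                                          
       [x] LICENSE                                      
       [x] test.toml                                    
       [x] server.css                                   
       [x] router.go                                    
       [x] parser.json                                  
     [ ] test.html                                      
   [ ] Makefile                                         
                                                        
                                                        
                                                        
                                                        
                                                        
                                                        
                                                        
                                                        
                                                        
                                                        
                                                        
                                                        


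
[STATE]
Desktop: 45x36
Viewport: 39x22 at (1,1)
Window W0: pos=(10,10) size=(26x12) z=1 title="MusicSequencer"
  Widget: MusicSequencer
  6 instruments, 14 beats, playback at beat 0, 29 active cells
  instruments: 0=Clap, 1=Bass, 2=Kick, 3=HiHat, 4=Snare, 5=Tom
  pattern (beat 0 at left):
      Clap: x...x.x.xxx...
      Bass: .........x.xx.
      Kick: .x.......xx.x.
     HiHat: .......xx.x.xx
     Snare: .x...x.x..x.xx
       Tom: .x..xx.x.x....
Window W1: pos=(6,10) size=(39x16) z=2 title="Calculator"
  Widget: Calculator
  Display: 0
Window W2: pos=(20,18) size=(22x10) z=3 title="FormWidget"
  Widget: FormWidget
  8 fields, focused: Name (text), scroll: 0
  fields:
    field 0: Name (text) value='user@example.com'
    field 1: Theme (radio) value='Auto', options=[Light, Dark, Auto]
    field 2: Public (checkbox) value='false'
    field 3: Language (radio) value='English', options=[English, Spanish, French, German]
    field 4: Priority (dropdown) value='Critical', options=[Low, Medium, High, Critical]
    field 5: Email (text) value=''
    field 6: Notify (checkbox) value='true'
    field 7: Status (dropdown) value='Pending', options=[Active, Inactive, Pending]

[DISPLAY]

                                       
                                       
                                       
                                       
                                       
                                       
                                       
                                       
                                       
     ┏━━━━━━━━━━━━━━━━━━━━━━━━━━━━━━━━━
     ┃ Calculator                      
     ┠─────────────────────────────────
     ┃                                 
     ┃┌───┬───┬───┬───┐                
     ┃│ 7 │ 8 │ 9 │ ÷ │                
     ┃├───┼───┼───┼───┤                
     ┃│ 4 │ 5 │ 6 │ × │                
     ┃├───┼───┼───┼┏━━━━━━━━━━━━━━━━━━━
     ┃│ 1 │ 2 │ 3 │┃ FormWidget        
     ┃├───┼───┼───┼┠───────────────────
     ┃│ 0 │ . │ = │┃> Name:       [user
     ┃├───┼───┼───┼┃  Theme:      ( ) L


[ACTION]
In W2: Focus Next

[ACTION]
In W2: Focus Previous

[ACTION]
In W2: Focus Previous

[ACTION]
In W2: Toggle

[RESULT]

                                       
                                       
                                       
                                       
                                       
                                       
                                       
                                       
                                       
     ┏━━━━━━━━━━━━━━━━━━━━━━━━━━━━━━━━━
     ┃ Calculator                      
     ┠─────────────────────────────────
     ┃                                 
     ┃┌───┬───┬───┬───┐                
     ┃│ 7 │ 8 │ 9 │ ÷ │                
     ┃├───┼───┼───┼───┤                
     ┃│ 4 │ 5 │ 6 │ × │                
     ┃├───┼───┼───┼┏━━━━━━━━━━━━━━━━━━━
     ┃│ 1 │ 2 │ 3 │┃ FormWidget        
     ┃├───┼───┼───┼┠───────────────────
     ┃│ 0 │ . │ = │┃  Name:       [user
     ┃├───┼───┼───┼┃  Theme:      ( ) L


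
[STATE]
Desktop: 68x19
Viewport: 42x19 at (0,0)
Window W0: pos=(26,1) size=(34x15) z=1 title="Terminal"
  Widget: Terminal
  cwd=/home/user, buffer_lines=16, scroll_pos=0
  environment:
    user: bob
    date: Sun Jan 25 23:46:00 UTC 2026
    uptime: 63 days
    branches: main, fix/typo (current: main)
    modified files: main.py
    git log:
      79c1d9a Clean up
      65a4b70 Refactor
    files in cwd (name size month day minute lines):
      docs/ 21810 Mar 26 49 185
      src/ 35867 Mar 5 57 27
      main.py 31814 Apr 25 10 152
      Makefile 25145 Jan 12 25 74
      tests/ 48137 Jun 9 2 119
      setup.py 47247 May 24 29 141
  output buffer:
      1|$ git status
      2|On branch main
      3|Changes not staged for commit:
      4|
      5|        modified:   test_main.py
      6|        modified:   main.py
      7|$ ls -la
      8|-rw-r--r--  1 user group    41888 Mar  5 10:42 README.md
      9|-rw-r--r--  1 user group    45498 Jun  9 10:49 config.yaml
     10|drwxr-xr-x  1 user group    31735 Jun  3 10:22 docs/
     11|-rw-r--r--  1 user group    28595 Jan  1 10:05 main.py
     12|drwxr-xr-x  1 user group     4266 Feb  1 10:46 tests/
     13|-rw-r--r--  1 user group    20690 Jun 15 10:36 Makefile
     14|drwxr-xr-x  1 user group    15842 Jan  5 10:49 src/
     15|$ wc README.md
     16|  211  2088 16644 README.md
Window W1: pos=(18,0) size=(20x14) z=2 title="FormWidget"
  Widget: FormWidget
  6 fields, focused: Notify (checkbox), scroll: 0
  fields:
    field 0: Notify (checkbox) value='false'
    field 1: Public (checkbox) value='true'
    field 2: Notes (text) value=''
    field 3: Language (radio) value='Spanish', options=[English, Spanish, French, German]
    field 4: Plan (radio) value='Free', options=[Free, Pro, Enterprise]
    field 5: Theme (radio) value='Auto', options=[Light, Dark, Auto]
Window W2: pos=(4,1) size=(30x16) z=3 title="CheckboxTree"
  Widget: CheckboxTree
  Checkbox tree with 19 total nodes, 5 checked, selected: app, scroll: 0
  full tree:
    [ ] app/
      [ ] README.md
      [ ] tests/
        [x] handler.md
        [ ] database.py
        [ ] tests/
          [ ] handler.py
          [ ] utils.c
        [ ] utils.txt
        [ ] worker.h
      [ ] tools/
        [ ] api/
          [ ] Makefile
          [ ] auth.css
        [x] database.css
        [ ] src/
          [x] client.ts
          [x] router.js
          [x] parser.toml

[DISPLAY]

                  ┏━━━━━━━━━━━━━━━━━━┓    
    ┏━━━━━━━━━━━━━━━━━━━━━━━━━━━━┓   ┃━━━━
    ┃ CheckboxTree               ┃───┨    
    ┠────────────────────────────┨ ] ┃────
    ┃>[-] app/                   ┃x] ┃s   
    ┃   [ ] README.md            ┃  ]┃ain 
    ┃   [-] tests/               ┃ ) ┃ sta
    ┃     [x] handler.md         ┃●) ┃    
    ┃     [ ] database.py        ┃ ) ┃ifie
    ┃     [ ] tests/             ┃   ┃ifie
    ┃       [ ] handler.py       ┃   ┃    
    ┃       [ ] utils.c          ┃   ┃ 1 u
    ┃     [ ] utils.txt          ┃   ┃ 1 u
    ┃     [ ] worker.h           ┃━━━┛ 1 u
    ┃   [-] tools/               ┃r--  1 u
    ┃     [ ] api/               ┃━━━━━━━━
    ┗━━━━━━━━━━━━━━━━━━━━━━━━━━━━┛        
                                          
                                          


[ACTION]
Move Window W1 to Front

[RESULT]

                  ┏━━━━━━━━━━━━━━━━━━┓    
    ┏━━━━━━━━━━━━━┃ FormWidget       ┃━━━━
    ┃ CheckboxTree┠──────────────────┨    
    ┠─────────────┃> Notify:     [ ] ┃────
    ┃>[-] app/    ┃  Public:     [x] ┃s   
    ┃   [ ] README┃  Notes:      [  ]┃ain 
    ┃   [-] tests/┃  Language:   ( ) ┃ sta
    ┃     [x] hand┃  Plan:       (●) ┃    
    ┃     [ ] data┃  Theme:      ( ) ┃ifie
    ┃     [ ] test┃                  ┃ifie
    ┃       [ ] ha┃                  ┃    
    ┃       [ ] ut┃                  ┃ 1 u
    ┃     [ ] util┃                  ┃ 1 u
    ┃     [ ] work┗━━━━━━━━━━━━━━━━━━┛ 1 u
    ┃   [-] tools/               ┃r--  1 u
    ┃     [ ] api/               ┃━━━━━━━━
    ┗━━━━━━━━━━━━━━━━━━━━━━━━━━━━┛        
                                          
                                          


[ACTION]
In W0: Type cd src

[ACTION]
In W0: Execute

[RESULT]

                  ┏━━━━━━━━━━━━━━━━━━┓    
    ┏━━━━━━━━━━━━━┃ FormWidget       ┃━━━━
    ┃ CheckboxTree┠──────────────────┨    
    ┠─────────────┃> Notify:     [ ] ┃────
    ┃>[-] app/    ┃  Public:     [x] ┃ 1 u
    ┃   [ ] README┃  Notes:      [  ]┃ 1 u
    ┃   [-] tests/┃  Language:   ( ) ┃ 1 u
    ┃     [x] hand┃  Plan:       (●) ┃ 1 u
    ┃     [ ] data┃  Theme:      ( ) ┃ 1 u
    ┃     [ ] test┃                  ┃ 1 u
    ┃       [ ] ha┃                  ┃.md 
    ┃       [ ] ut┃                  ┃ 166
    ┃     [ ] util┃                  ┃    
    ┃     [ ] work┗━━━━━━━━━━━━━━━━━━┛    
    ┃   [-] tools/               ┃        
    ┃     [ ] api/               ┃━━━━━━━━
    ┗━━━━━━━━━━━━━━━━━━━━━━━━━━━━┛        
                                          
                                          


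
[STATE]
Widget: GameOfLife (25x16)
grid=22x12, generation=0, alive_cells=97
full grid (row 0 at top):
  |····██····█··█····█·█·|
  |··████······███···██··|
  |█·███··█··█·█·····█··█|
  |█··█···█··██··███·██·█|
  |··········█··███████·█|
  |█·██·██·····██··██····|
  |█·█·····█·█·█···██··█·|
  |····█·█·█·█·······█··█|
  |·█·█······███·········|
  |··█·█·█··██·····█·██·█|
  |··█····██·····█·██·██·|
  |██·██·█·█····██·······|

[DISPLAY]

Gen: 0                   
····██····█··█····█·█·   
··████······███···██··   
█·███··█··█·█·····█··█   
█··█···█··██··███·██·█   
··········█··███████·█   
█·██·██·····██··██····   
█·█·····█·█·█···██··█·   
····█·█·█·█·······█··█   
·█·█······███·········   
··█·█·█··██·····█·██·█   
··█····██·····█·██·██·   
██·██·█·█····██·······   
                         
                         
                         


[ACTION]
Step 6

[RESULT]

Gen: 6                   
······················   
·················███··   
······██···█·······█··   
······███████···█···█·   
······████··██·····███   
·····█···██·····████··   
····████·██······██··█   
···█··████·······█···█   
··█·█···██·····█·█··█·   
··█·····██████···██···   
·███··████████··█·····   
······██···██·██······   
                         
                         
                         


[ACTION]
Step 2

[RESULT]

Gen: 8                   
··················██··   
·················█··█·   
············█······██·   
·····██····█·█·······█   
····██······██······██   
····██······█········█   
···██··············█··   
···█··············████   
············██··██····   
·█·█········████··█···   
·███·········█···██···   
·███··········██······   
                         
                         
                         


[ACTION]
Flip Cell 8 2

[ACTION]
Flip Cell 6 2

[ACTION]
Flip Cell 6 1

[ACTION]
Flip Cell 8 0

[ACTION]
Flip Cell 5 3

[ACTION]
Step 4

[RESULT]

Gen: 12                  
······················   
··················██··   
·····█······██····██··   
······█····█·██·······   
·····█·····█···█······   
····█·······███·······   
·············█·······█   
··█·█··············█·█   
██··██············█··█   
█·█·██········██··█···   
█···█·········████·█··   
█··█··············█···   
                         
                         
                         


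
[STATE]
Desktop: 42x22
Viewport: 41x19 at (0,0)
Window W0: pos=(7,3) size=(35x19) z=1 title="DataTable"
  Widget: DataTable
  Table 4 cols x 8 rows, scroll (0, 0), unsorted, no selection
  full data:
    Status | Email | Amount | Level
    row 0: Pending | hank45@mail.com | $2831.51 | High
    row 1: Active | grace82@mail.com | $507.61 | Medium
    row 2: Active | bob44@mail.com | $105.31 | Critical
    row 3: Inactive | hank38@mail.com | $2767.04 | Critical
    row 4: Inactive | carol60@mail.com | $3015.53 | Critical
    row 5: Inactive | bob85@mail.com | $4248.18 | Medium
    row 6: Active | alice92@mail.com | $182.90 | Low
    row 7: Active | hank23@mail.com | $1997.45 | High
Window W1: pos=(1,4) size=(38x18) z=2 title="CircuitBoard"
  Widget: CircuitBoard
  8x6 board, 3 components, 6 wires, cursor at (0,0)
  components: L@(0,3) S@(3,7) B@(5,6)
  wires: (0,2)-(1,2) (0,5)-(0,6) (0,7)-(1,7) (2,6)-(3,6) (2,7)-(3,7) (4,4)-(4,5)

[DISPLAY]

                                         
                                         
                                         
       ┏━━━━━━━━━━━━━━━━━━━━━━━━━━━━━━━━━
 ┏━━━━━━━━━━━━━━━━━━━━━━━━━━━━━━━━━━━━┓  
 ┃ CircuitBoard                       ┃──
 ┠────────────────────────────────────┨t 
 ┃   0 1 2 3 4 5 6 7                  ┃──
 ┃0  [.]      ·   L       · ─ ·   ·   ┃.5
 ┃            │                   │   ┃61
 ┃1           ·                   ·   ┃31
 ┃                                    ┃.0
 ┃2                           ·   ·   ┃.5
 ┃                            │   │   ┃.1
 ┃3                           ·   S   ┃90
 ┃                                    ┃.4
 ┃4                   · ─ ·           ┃  
 ┃                                    ┃  
 ┃5                           B       ┃  


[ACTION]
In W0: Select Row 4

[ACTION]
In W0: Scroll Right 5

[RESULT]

                                         
                                         
                                         
       ┏━━━━━━━━━━━━━━━━━━━━━━━━━━━━━━━━━
 ┏━━━━━━━━━━━━━━━━━━━━━━━━━━━━━━━━━━━━┓  
 ┃ CircuitBoard                       ┃──
 ┠────────────────────────────────────┨ev
 ┃   0 1 2 3 4 5 6 7                  ┃──
 ┃0  [.]      ·   L       · ─ ·   ·   ┃ig
 ┃            │                   │   ┃ed
 ┃1           ·                   ·   ┃ri
 ┃                                    ┃ri
 ┃2                           ·   ·   ┃ri
 ┃                            │   │   ┃ed
 ┃3                           ·   S   ┃ow
 ┃                                    ┃ig
 ┃4                   · ─ ·           ┃  
 ┃                                    ┃  
 ┃5                           B       ┃  


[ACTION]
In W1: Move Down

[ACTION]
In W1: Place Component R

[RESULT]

                                         
                                         
                                         
       ┏━━━━━━━━━━━━━━━━━━━━━━━━━━━━━━━━━
 ┏━━━━━━━━━━━━━━━━━━━━━━━━━━━━━━━━━━━━┓  
 ┃ CircuitBoard                       ┃──
 ┠────────────────────────────────────┨ev
 ┃   0 1 2 3 4 5 6 7                  ┃──
 ┃0           ·   L       · ─ ·   ·   ┃ig
 ┃            │                   │   ┃ed
 ┃1  [R]      ·                   ·   ┃ri
 ┃                                    ┃ri
 ┃2                           ·   ·   ┃ri
 ┃                            │   │   ┃ed
 ┃3                           ·   S   ┃ow
 ┃                                    ┃ig
 ┃4                   · ─ ·           ┃  
 ┃                                    ┃  
 ┃5                           B       ┃  


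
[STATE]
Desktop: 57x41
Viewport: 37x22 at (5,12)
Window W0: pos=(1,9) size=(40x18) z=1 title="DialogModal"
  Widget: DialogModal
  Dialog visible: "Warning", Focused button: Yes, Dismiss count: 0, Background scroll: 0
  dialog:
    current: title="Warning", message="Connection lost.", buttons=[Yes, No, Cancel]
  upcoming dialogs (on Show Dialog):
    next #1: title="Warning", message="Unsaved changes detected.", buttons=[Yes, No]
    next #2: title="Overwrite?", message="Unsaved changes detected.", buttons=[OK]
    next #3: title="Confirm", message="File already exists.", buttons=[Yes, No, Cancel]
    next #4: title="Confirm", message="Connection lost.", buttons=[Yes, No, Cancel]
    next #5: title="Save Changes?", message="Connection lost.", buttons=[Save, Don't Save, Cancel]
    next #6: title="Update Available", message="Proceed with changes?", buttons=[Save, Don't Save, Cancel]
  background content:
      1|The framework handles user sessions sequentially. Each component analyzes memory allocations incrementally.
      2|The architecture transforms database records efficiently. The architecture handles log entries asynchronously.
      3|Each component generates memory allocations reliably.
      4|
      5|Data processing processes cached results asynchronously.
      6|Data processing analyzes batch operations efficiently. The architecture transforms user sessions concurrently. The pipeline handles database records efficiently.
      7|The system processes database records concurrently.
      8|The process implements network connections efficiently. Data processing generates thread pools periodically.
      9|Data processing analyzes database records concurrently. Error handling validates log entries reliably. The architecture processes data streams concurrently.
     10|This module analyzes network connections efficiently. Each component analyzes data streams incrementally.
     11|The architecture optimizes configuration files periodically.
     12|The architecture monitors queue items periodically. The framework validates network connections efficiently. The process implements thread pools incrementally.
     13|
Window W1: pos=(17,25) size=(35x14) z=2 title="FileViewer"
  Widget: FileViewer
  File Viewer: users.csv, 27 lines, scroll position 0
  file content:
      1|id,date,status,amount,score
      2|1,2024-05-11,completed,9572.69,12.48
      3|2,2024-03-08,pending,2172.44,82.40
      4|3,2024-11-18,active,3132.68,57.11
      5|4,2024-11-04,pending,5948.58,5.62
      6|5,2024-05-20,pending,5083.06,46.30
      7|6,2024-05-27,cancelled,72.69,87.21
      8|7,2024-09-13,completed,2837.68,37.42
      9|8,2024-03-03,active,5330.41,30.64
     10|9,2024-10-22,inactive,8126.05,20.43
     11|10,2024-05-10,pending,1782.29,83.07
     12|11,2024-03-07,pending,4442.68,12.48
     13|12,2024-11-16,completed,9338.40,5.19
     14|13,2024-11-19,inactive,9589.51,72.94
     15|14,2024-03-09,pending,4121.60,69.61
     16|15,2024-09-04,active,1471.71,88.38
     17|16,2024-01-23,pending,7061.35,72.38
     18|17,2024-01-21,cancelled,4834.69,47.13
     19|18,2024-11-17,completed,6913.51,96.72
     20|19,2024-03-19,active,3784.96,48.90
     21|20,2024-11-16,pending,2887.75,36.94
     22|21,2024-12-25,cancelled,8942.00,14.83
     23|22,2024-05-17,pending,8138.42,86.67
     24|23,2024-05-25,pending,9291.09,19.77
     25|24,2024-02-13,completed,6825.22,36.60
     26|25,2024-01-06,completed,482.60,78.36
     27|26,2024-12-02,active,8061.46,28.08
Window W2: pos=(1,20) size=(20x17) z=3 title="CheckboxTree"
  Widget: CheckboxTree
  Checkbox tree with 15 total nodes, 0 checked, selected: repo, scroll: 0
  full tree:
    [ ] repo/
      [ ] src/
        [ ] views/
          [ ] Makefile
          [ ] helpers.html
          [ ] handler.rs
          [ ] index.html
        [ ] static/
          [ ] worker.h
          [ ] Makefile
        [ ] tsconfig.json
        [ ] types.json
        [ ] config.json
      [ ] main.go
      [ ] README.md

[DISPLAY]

 framework handles user sessions se┃ 
 architecture transforms database r┃ 
h component generates memory alloca┃ 
                                   ┃ 
a pr┌─────────────────────┐ed resul┃ 
a pr│       Warning       │ operati┃ 
 sys│   Connection lost.  │records ┃ 
 pro│ [Yes]  No   Cancel  │ connect┃ 
━━━━━━━━━━━━━━━┓──────────┘ase reco┃ 
eckboxTree     ┃s network connectio┃ 
───────────────┨timizes configurati┃ 
] repo/        ┃nitors queue items ┃ 
[ ] src/       ┃                   ┃ 
  [ ] views/   ┃━━━━━━━━━━━━━━━━━━━━━
    [ ] Makefil┃leViewer             
    [ ] helpers┃─────────────────────
    [ ] handler┃date,status,amount,sc
    [ ] index.h┃024-05-11,completed,9
  [ ] static/  ┃024-03-08,pending,217
    [ ] worker.┃024-11-18,active,3132
    [ ] Makefil┃024-11-04,pending,594
  [ ] tsconfig.┃024-05-20,pending,508


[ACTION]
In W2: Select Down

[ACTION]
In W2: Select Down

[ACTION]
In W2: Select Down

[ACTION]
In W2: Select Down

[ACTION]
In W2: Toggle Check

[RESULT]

 framework handles user sessions se┃ 
 architecture transforms database r┃ 
h component generates memory alloca┃ 
                                   ┃ 
a pr┌─────────────────────┐ed resul┃ 
a pr│       Warning       │ operati┃ 
 sys│   Connection lost.  │records ┃ 
 pro│ [Yes]  No   Cancel  │ connect┃ 
━━━━━━━━━━━━━━━┓──────────┘ase reco┃ 
eckboxTree     ┃s network connectio┃ 
───────────────┨timizes configurati┃ 
] repo/        ┃nitors queue items ┃ 
[-] src/       ┃                   ┃ 
  [-] views/   ┃━━━━━━━━━━━━━━━━━━━━━
    [ ] Makefil┃leViewer             
    [x] helpers┃─────────────────────
    [ ] handler┃date,status,amount,sc
    [ ] index.h┃024-05-11,completed,9
  [ ] static/  ┃024-03-08,pending,217
    [ ] worker.┃024-11-18,active,3132
    [ ] Makefil┃024-11-04,pending,594
  [ ] tsconfig.┃024-05-20,pending,508


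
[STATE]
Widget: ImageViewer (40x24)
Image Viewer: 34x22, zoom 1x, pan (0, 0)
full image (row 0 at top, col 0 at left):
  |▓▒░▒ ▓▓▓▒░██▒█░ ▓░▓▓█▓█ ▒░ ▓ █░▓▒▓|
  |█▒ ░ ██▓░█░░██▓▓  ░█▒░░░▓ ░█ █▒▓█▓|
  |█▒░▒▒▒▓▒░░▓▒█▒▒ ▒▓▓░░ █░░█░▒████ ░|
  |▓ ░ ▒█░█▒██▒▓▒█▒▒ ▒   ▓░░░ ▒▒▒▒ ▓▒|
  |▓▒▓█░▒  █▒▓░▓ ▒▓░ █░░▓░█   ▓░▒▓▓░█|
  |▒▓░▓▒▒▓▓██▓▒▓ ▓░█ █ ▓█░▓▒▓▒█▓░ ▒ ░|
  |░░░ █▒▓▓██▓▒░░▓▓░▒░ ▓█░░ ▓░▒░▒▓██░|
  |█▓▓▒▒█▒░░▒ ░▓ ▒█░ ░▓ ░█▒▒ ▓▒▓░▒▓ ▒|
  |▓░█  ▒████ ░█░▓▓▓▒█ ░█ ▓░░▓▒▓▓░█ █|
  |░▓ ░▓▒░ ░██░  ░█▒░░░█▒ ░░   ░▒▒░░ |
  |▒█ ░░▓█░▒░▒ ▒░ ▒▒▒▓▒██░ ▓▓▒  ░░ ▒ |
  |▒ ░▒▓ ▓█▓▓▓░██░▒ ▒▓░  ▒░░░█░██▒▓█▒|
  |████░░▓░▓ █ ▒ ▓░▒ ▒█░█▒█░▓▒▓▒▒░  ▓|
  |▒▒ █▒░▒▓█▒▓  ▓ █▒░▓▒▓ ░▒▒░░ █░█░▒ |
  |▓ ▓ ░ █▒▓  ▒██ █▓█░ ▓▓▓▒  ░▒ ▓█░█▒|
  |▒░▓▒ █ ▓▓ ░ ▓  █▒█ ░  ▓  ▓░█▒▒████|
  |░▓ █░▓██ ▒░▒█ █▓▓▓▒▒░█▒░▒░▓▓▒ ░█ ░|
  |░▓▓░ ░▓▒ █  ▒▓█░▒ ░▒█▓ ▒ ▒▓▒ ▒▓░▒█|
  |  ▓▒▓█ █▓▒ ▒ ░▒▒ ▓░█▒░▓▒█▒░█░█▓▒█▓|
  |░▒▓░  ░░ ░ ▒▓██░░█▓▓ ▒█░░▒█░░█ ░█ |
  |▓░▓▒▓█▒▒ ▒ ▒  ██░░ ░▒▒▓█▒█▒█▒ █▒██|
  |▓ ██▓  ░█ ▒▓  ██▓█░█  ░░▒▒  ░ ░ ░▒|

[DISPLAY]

▓▒░▒ ▓▓▓▒░██▒█░ ▓░▓▓█▓█ ▒░ ▓ █░▓▒▓      
█▒ ░ ██▓░█░░██▓▓  ░█▒░░░▓ ░█ █▒▓█▓      
█▒░▒▒▒▓▒░░▓▒█▒▒ ▒▓▓░░ █░░█░▒████ ░      
▓ ░ ▒█░█▒██▒▓▒█▒▒ ▒   ▓░░░ ▒▒▒▒ ▓▒      
▓▒▓█░▒  █▒▓░▓ ▒▓░ █░░▓░█   ▓░▒▓▓░█      
▒▓░▓▒▒▓▓██▓▒▓ ▓░█ █ ▓█░▓▒▓▒█▓░ ▒ ░      
░░░ █▒▓▓██▓▒░░▓▓░▒░ ▓█░░ ▓░▒░▒▓██░      
█▓▓▒▒█▒░░▒ ░▓ ▒█░ ░▓ ░█▒▒ ▓▒▓░▒▓ ▒      
▓░█  ▒████ ░█░▓▓▓▒█ ░█ ▓░░▓▒▓▓░█ █      
░▓ ░▓▒░ ░██░  ░█▒░░░█▒ ░░   ░▒▒░░       
▒█ ░░▓█░▒░▒ ▒░ ▒▒▒▓▒██░ ▓▓▒  ░░ ▒       
▒ ░▒▓ ▓█▓▓▓░██░▒ ▒▓░  ▒░░░█░██▒▓█▒      
████░░▓░▓ █ ▒ ▓░▒ ▒█░█▒█░▓▒▓▒▒░  ▓      
▒▒ █▒░▒▓█▒▓  ▓ █▒░▓▒▓ ░▒▒░░ █░█░▒       
▓ ▓ ░ █▒▓  ▒██ █▓█░ ▓▓▓▒  ░▒ ▓█░█▒      
▒░▓▒ █ ▓▓ ░ ▓  █▒█ ░  ▓  ▓░█▒▒████      
░▓ █░▓██ ▒░▒█ █▓▓▓▒▒░█▒░▒░▓▓▒ ░█ ░      
░▓▓░ ░▓▒ █  ▒▓█░▒ ░▒█▓ ▒ ▒▓▒ ▒▓░▒█      
  ▓▒▓█ █▓▒ ▒ ░▒▒ ▓░█▒░▓▒█▒░█░█▓▒█▓      
░▒▓░  ░░ ░ ▒▓██░░█▓▓ ▒█░░▒█░░█ ░█       
▓░▓▒▓█▒▒ ▒ ▒  ██░░ ░▒▒▓█▒█▒█▒ █▒██      
▓ ██▓  ░█ ▒▓  ██▓█░█  ░░▒▒  ░ ░ ░▒      
                                        
                                        


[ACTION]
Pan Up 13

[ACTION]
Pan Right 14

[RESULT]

░ ▓░▓▓█▓█ ▒░ ▓ █░▓▒▓                    
▓▓  ░█▒░░░▓ ░█ █▒▓█▓                    
▒ ▒▓▓░░ █░░█░▒████ ░                    
█▒▒ ▒   ▓░░░ ▒▒▒▒ ▓▒                    
▒▓░ █░░▓░█   ▓░▒▓▓░█                    
▓░█ █ ▓█░▓▒▓▒█▓░ ▒ ░                    
▓▓░▒░ ▓█░░ ▓░▒░▒▓██░                    
▒█░ ░▓ ░█▒▒ ▓▒▓░▒▓ ▒                    
▓▓▓▒█ ░█ ▓░░▓▒▓▓░█ █                    
░█▒░░░█▒ ░░   ░▒▒░░                     
 ▒▒▒▓▒██░ ▓▓▒  ░░ ▒                     
░▒ ▒▓░  ▒░░░█░██▒▓█▒                    
▓░▒ ▒█░█▒█░▓▒▓▒▒░  ▓                    
 █▒░▓▒▓ ░▒▒░░ █░█░▒                     
 █▓█░ ▓▓▓▒  ░▒ ▓█░█▒                    
 █▒█ ░  ▓  ▓░█▒▒████                    
█▓▓▓▒▒░█▒░▒░▓▓▒ ░█ ░                    
█░▒ ░▒█▓ ▒ ▒▓▒ ▒▓░▒█                    
▒▒ ▓░█▒░▓▒█▒░█░█▓▒█▓                    
█░░█▓▓ ▒█░░▒█░░█ ░█                     
██░░ ░▒▒▓█▒█▒█▒ █▒██                    
██▓█░█  ░░▒▒  ░ ░ ░▒                    
                                        
                                        


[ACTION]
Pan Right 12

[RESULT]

 ▓ █░▓▒▓                                
░█ █▒▓█▓                                
░▒████ ░                                
 ▒▒▒▒ ▓▒                                
 ▓░▒▓▓░█                                
▒█▓░ ▒ ░                                
░▒░▒▓██░                                
▓▒▓░▒▓ ▒                                
▓▒▓▓░█ █                                
  ░▒▒░░                                 
▒  ░░ ▒                                 
█░██▒▓█▒                                
▒▓▒▒░  ▓                                
░ █░█░▒                                 
░▒ ▓█░█▒                                
░█▒▒████                                
▓▓▒ ░█ ░                                
▓▒ ▒▓░▒█                                
░█░█▓▒█▓                                
█░░█ ░█                                 
▒█▒ █▒██                                
  ░ ░ ░▒                                
                                        
                                        
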